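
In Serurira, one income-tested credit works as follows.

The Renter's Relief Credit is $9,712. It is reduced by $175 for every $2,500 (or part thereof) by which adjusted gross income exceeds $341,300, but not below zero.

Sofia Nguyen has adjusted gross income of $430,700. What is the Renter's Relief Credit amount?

$3,412

Renter's Relief Credit: income exceeds $341,300 by $89,400, which is 36 full-or-partial $2,500 increments; reduction = 36 × $175 = $6,300, leaving $3,412.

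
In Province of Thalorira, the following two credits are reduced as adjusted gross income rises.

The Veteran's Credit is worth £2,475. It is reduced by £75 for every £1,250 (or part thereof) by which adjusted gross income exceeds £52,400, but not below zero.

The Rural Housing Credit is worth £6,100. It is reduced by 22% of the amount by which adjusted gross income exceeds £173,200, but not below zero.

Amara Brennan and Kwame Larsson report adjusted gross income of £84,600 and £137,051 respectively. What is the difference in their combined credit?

£525

Amara (£84,600): Veteran's Credit: income exceeds £52,400 by £32,200, which is 26 full-or-partial £1,250 increments; reduction = 26 × £75 = £1,950, leaving £525. Rural Housing Credit: £84,600 is at or below the £173,200 threshold, so the full £6,100 applies. total £525 + £6,100 = £6,625
Kwame (£137,051): Veteran's Credit: income exceeds £52,400 by £84,651 → 68 increments × £75 = £5,100 ≥ base, so the credit is £0. Rural Housing Credit: £137,051 is at or below the £173,200 threshold, so the full £6,100 applies. total £0 + £6,100 = £6,100
Difference: |£6,625 − £6,100| = £525.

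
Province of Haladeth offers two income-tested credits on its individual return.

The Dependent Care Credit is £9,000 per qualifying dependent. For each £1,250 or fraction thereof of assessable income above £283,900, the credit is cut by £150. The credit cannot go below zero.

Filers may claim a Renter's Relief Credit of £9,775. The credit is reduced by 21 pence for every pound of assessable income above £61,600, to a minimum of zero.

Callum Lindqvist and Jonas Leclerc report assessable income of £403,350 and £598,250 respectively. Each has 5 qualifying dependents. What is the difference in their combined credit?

£23,400

Callum (£403,350): Dependent Care Credit: base = 5 × £9,000 = £45,000. income exceeds £283,900 by £119,450, which is 96 full-or-partial £1,250 increments; reduction = 96 × £150 = £14,400, leaving £30,600. Renter's Relief Credit: 21% of the £341,750 excess over £61,600 is £71,767.50 ≥ base, so the credit is £0. total £30,600 + £0 = £30,600
Jonas (£598,250): Dependent Care Credit: base = 5 × £9,000 = £45,000. income exceeds £283,900 by £314,350, which is 252 full-or-partial £1,250 increments; reduction = 252 × £150 = £37,800, leaving £7,200. Renter's Relief Credit: 21% of the £536,650 excess over £61,600 is £112,696.50 ≥ base, so the credit is £0. total £7,200 + £0 = £7,200
Difference: |£30,600 − £7,200| = £23,400.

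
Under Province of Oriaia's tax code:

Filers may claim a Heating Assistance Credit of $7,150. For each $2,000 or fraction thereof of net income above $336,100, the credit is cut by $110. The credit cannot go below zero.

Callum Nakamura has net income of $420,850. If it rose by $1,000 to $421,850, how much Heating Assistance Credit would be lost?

$0

At $420,850 — income exceeds $336,100 by $84,750, which is 43 full-or-partial $2,000 increments; reduction = 43 × $110 = $4,730, leaving $2,420.
At $421,850 — income exceeds $336,100 by $85,750, which is 43 full-or-partial $2,000 increments; reduction = 43 × $110 = $4,730, leaving $2,420.
Lost: $2,420 − $2,420 = $0.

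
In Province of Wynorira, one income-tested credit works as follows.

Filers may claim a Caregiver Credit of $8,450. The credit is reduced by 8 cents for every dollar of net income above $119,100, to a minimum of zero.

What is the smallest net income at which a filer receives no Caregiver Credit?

$224,725

The credit falls by 8% of each dollar above $119,100, so it reaches zero when the excess is $8,450 / 8% = $105,625: income = $119,100 + $105,625 = $224,725.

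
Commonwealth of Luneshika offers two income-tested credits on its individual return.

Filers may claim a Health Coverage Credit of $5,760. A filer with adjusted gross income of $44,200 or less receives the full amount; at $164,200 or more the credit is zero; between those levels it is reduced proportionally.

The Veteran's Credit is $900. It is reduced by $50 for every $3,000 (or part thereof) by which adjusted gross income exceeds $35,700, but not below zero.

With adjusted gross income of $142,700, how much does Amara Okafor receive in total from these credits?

$1,032

Health Coverage Credit: $142,700 is $98,500 into a $120,000 phase-out range, leaving 21,500/120,000 of the credit: $5,760 × 21,500/120,000 = $1,032.
Veteran's Credit: income exceeds $35,700 by $107,000 → 36 increments × $50 = $1,800 ≥ base, so the credit is $0.
Total: $1,032 + $0 = $1,032.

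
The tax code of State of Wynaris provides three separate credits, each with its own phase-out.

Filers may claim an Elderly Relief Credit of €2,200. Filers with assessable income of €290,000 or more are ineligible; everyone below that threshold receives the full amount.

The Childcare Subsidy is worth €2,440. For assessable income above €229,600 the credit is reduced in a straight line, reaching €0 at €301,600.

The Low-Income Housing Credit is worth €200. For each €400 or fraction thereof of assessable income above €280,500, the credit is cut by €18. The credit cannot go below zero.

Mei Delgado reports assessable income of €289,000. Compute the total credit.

€2,627

Elderly Relief Credit: €289,000 is below the €290,000 cutoff, so the full €2,200 applies.
Childcare Subsidy: €289,000 is €59,400 into a €72,000 phase-out range, leaving 12,600/72,000 of the credit: €2,440 × 12,600/72,000 = €427.
Low-Income Housing Credit: income exceeds €280,500 by €8,500 → 22 increments × €18 = €396 ≥ base, so the credit is €0.
Total: €2,200 + €427 + €0 = €2,627.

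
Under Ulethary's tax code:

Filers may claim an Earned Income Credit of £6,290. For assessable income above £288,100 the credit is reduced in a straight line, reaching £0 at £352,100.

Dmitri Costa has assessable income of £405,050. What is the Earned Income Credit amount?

Earned Income Credit: £405,050 is at or above £352,100, so the credit is £0.

£0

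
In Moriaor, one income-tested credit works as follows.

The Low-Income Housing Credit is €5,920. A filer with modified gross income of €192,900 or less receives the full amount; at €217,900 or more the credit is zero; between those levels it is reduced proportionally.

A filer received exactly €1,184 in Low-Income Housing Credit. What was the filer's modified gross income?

€212,900

€1,184 is 1,184/5,920 of the full €5,920, so 4,736/5,920 of the €25,000 range has been used: income = €192,900 + €25,000 × 4,736/5,920 = €212,900.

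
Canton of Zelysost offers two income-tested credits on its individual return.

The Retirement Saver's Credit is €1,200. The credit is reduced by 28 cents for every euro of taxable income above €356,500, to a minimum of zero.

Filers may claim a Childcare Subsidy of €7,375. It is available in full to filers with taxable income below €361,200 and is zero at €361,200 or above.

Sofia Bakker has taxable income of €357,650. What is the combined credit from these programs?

€8,253

Retirement Saver's Credit: 28% of the €1,150 excess over €356,500 is €322; credit = €1,200 − €322 = €878.
Childcare Subsidy: €357,650 is below the €361,200 cutoff, so the full €7,375 applies.
Total: €878 + €7,375 = €8,253.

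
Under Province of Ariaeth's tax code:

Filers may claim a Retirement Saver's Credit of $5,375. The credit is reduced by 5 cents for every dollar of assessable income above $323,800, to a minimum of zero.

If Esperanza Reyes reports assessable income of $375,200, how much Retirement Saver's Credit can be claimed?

$2,805

Retirement Saver's Credit: 5% of the $51,400 excess over $323,800 is $2,570; credit = $5,375 − $2,570 = $2,805.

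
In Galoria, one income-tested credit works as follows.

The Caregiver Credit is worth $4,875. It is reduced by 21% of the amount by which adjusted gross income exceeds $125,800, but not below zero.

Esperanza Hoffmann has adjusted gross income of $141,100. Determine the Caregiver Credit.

$1,662

Caregiver Credit: 21% of the $15,300 excess over $125,800 is $3,213; credit = $4,875 − $3,213 = $1,662.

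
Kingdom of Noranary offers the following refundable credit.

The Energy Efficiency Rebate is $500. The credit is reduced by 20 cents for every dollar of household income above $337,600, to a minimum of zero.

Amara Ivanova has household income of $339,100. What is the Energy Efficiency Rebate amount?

$200

Energy Efficiency Rebate: 20% of the $1,500 excess over $337,600 is $300; credit = $500 − $300 = $200.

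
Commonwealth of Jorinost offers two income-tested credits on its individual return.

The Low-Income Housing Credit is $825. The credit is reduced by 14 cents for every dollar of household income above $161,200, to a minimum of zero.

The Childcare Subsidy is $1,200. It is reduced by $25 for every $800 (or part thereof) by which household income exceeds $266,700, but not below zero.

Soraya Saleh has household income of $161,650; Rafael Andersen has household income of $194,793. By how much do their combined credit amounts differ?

Soraya ($161,650): Low-Income Housing Credit: 14% of the $450 excess over $161,200 is $63; credit = $825 − $63 = $762. Childcare Subsidy: $161,650 is at or below the $266,700 threshold, so the full $1,200 applies. total $762 + $1,200 = $1,962
Rafael ($194,793): Low-Income Housing Credit: 14% of the $33,593 excess over $161,200 is $4,703.02 ≥ base, so the credit is $0. Childcare Subsidy: $194,793 is at or below the $266,700 threshold, so the full $1,200 applies. total $0 + $1,200 = $1,200
Difference: |$1,962 − $1,200| = $762.

$762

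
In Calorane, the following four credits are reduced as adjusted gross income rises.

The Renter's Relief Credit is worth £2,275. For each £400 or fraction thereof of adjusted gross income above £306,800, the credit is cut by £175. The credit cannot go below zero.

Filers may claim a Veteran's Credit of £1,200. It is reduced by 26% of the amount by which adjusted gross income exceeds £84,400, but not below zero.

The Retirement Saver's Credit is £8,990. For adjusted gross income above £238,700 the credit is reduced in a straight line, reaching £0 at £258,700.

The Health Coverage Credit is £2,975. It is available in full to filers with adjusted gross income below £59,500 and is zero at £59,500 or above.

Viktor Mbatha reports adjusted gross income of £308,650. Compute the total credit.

£1,400

Renter's Relief Credit: income exceeds £306,800 by £1,850, which is 5 full-or-partial £400 increments; reduction = 5 × £175 = £875, leaving £1,400.
Veteran's Credit: 26% of the £224,250 excess over £84,400 is £58,305 ≥ base, so the credit is £0.
Retirement Saver's Credit: £308,650 is at or above £258,700, so the credit is £0.
Health Coverage Credit: £308,650 meets or exceeds the £59,500 cutoff, so the credit is £0.
Total: £1,400 + £0 + £0 + £0 = £1,400.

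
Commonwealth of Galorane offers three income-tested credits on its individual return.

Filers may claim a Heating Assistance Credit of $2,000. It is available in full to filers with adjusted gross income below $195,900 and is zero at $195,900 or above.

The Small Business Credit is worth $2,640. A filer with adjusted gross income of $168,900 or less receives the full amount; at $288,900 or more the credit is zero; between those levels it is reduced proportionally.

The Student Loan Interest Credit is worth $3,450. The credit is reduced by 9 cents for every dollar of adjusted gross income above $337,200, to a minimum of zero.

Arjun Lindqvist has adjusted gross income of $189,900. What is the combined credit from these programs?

$7,628

Heating Assistance Credit: $189,900 is below the $195,900 cutoff, so the full $2,000 applies.
Small Business Credit: $189,900 is $21,000 into a $120,000 phase-out range, leaving 99,000/120,000 of the credit: $2,640 × 99,000/120,000 = $2,178.
Student Loan Interest Credit: $189,900 is at or below the $337,200 threshold, so the full $3,450 applies.
Total: $2,000 + $2,178 + $3,450 = $7,628.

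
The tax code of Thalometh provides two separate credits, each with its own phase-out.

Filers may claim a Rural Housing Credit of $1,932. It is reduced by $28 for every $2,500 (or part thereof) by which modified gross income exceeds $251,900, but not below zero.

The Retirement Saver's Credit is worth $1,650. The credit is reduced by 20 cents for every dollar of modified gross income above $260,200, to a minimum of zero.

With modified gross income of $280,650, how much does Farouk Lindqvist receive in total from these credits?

$1,596

Rural Housing Credit: income exceeds $251,900 by $28,750, which is 12 full-or-partial $2,500 increments; reduction = 12 × $28 = $336, leaving $1,596.
Retirement Saver's Credit: 20% of the $20,450 excess over $260,200 is $4,090 ≥ base, so the credit is $0.
Total: $1,596 + $0 = $1,596.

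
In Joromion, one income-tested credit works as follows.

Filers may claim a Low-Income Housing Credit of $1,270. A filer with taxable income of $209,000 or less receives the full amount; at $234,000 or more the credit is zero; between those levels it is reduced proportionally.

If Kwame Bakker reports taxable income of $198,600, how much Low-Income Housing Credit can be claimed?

$1,270

Low-Income Housing Credit: $198,600 is at or below the $209,000 threshold, so the full $1,270 applies.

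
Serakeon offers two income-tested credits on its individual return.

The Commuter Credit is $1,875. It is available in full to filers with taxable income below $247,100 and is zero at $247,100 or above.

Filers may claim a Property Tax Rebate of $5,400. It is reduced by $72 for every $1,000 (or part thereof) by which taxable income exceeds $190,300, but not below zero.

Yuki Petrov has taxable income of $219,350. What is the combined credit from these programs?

Commuter Credit: $219,350 is below the $247,100 cutoff, so the full $1,875 applies.
Property Tax Rebate: income exceeds $190,300 by $29,050, which is 30 full-or-partial $1,000 increments; reduction = 30 × $72 = $2,160, leaving $3,240.
Total: $1,875 + $3,240 = $5,115.

$5,115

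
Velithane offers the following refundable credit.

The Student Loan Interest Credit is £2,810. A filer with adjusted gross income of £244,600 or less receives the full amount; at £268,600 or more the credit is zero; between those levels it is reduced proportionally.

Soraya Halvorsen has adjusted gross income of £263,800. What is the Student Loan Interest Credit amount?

Student Loan Interest Credit: £263,800 is £19,200 into a £24,000 phase-out range, leaving 4,800/24,000 of the credit: £2,810 × 4,800/24,000 = £562.

£562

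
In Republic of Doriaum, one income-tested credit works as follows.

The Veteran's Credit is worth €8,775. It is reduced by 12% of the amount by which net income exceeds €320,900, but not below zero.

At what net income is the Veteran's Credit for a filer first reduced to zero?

The credit falls by 12% of each euro above €320,900, so it reaches zero when the excess is €8,775 / 12% = €73,125: income = €320,900 + €73,125 = €394,025.

€394,025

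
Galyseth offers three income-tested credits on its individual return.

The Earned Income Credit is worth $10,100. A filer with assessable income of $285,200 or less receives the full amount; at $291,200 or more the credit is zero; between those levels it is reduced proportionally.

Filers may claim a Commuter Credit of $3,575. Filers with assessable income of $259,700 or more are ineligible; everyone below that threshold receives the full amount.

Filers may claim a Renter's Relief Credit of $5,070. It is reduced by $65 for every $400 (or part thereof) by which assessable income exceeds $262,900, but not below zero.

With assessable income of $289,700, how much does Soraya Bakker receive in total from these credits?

Earned Income Credit: $289,700 is $4,500 into a $6,000 phase-out range, leaving 1,500/6,000 of the credit: $10,100 × 1,500/6,000 = $2,525.
Commuter Credit: $289,700 meets or exceeds the $259,700 cutoff, so the credit is $0.
Renter's Relief Credit: income exceeds $262,900 by $26,800, which is 67 full-or-partial $400 increments; reduction = 67 × $65 = $4,355, leaving $715.
Total: $2,525 + $0 + $715 = $3,240.

$3,240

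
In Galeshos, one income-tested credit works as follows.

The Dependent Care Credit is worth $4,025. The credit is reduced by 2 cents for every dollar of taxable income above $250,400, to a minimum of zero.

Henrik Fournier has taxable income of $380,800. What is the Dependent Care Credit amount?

Dependent Care Credit: 2% of the $130,400 excess over $250,400 is $2,608; credit = $4,025 − $2,608 = $1,417.

$1,417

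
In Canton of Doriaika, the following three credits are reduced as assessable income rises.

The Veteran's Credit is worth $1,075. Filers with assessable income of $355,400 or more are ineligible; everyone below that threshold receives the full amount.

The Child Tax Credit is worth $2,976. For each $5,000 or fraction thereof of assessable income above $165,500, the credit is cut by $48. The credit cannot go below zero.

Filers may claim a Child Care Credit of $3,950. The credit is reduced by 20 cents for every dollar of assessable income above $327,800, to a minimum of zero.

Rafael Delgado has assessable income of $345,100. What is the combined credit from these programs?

$2,813

Veteran's Credit: $345,100 is below the $355,400 cutoff, so the full $1,075 applies.
Child Tax Credit: income exceeds $165,500 by $179,600, which is 36 full-or-partial $5,000 increments; reduction = 36 × $48 = $1,728, leaving $1,248.
Child Care Credit: 20% of the $17,300 excess over $327,800 is $3,460; credit = $3,950 − $3,460 = $490.
Total: $1,075 + $1,248 + $490 = $2,813.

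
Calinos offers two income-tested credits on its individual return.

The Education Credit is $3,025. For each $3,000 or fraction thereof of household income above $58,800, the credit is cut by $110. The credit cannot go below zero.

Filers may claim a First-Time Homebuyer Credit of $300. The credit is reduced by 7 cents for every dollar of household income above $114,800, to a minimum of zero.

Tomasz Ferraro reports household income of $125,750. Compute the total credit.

$495

Education Credit: income exceeds $58,800 by $66,950, which is 23 full-or-partial $3,000 increments; reduction = 23 × $110 = $2,530, leaving $495.
First-Time Homebuyer Credit: 7% of the $10,950 excess over $114,800 is $766.50 ≥ base, so the credit is $0.
Total: $495 + $0 = $495.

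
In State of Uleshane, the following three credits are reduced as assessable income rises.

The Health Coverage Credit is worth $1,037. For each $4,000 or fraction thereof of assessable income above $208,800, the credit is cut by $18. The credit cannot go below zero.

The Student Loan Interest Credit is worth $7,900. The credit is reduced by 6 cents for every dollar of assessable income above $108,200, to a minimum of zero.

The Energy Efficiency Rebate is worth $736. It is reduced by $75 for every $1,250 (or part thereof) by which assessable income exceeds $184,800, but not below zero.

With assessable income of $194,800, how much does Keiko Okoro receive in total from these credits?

$3,877

Health Coverage Credit: $194,800 is at or below the $208,800 threshold, so the full $1,037 applies.
Student Loan Interest Credit: 6% of the $86,600 excess over $108,200 is $5,196; credit = $7,900 − $5,196 = $2,704.
Energy Efficiency Rebate: income exceeds $184,800 by $10,000, which is 8 full-or-partial $1,250 increments; reduction = 8 × $75 = $600, leaving $136.
Total: $1,037 + $2,704 + $136 = $3,877.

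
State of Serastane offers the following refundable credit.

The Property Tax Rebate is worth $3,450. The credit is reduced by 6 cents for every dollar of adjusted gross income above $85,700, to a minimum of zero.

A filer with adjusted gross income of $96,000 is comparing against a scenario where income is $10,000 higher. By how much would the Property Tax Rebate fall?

At $96,000 — 6% of the $10,300 excess over $85,700 is $618; credit = $3,450 − $618 = $2,832.
At $106,000 — 6% of the $20,300 excess over $85,700 is $1,218; credit = $3,450 − $1,218 = $2,232.
Lost: $2,832 − $2,232 = $600.

$600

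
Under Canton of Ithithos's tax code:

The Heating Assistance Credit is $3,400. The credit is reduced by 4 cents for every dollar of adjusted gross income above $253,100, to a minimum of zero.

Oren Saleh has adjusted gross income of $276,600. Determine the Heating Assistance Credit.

$2,460

Heating Assistance Credit: 4% of the $23,500 excess over $253,100 is $940; credit = $3,400 − $940 = $2,460.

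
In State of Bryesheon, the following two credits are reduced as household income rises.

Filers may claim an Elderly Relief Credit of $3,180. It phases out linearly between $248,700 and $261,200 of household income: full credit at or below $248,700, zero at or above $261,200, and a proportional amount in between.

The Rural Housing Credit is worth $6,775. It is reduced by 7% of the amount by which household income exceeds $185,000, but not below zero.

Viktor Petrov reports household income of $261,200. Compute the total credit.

$1,441

Elderly Relief Credit: $261,200 is at or above $261,200, so the credit is $0.
Rural Housing Credit: 7% of the $76,200 excess over $185,000 is $5,334; credit = $6,775 − $5,334 = $1,441.
Total: $0 + $1,441 = $1,441.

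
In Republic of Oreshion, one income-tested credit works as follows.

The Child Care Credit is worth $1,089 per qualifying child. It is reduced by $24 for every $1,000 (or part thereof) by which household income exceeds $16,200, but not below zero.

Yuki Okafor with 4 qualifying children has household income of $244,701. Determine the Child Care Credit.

$0

Child Care Credit: base = 4 × $1,089 = $4,356. income exceeds $16,200 by $228,501 → 229 increments × $24 = $5,496 ≥ base, so the credit is $0.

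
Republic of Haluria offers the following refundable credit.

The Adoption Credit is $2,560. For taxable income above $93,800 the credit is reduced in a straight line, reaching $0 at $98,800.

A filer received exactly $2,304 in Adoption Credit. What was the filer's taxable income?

$2,304 is 2,304/2,560 of the full $2,560, so 256/2,560 of the $5,000 range has been used: income = $93,800 + $5,000 × 256/2,560 = $94,300.

$94,300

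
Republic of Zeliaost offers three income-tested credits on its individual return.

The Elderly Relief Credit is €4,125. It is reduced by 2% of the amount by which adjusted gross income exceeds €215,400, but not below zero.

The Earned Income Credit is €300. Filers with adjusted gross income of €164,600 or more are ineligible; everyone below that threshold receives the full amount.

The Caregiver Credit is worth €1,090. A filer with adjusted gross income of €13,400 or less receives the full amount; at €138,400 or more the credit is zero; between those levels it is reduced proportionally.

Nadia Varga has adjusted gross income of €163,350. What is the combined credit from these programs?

€4,425

Elderly Relief Credit: €163,350 is at or below the €215,400 threshold, so the full €4,125 applies.
Earned Income Credit: €163,350 is below the €164,600 cutoff, so the full €300 applies.
Caregiver Credit: €163,350 is at or above €138,400, so the credit is €0.
Total: €4,125 + €300 + €0 = €4,425.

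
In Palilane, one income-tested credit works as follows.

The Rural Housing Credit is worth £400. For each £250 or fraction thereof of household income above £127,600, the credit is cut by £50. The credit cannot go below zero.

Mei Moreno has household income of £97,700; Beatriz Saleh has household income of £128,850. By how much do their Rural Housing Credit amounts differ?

Mei (£97,700): Rural Housing Credit: £97,700 is at or below the £127,600 threshold, so the full £400 applies.
Beatriz (£128,850): Rural Housing Credit: income exceeds £127,600 by £1,250, which is 5 full-or-partial £250 increments; reduction = 5 × £50 = £250, leaving £150.
Difference: |£400 − £150| = £250.

£250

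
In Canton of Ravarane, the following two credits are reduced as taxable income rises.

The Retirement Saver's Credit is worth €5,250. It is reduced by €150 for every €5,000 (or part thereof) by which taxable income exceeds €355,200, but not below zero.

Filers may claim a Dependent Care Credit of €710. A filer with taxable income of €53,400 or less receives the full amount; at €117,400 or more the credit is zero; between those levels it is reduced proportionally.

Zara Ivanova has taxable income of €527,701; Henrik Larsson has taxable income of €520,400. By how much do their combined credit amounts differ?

Zara (€527,701): Retirement Saver's Credit: income exceeds €355,200 by €172,501 → 35 increments × €150 = €5,250 ≥ base, so the credit is €0. Dependent Care Credit: €527,701 is at or above €117,400, so the credit is €0. total €0 + €0 = €0
Henrik (€520,400): Retirement Saver's Credit: income exceeds €355,200 by €165,200, which is 34 full-or-partial €5,000 increments; reduction = 34 × €150 = €5,100, leaving €150. Dependent Care Credit: €520,400 is at or above €117,400, so the credit is €0. total €150 + €0 = €150
Difference: |€0 − €150| = €150.

€150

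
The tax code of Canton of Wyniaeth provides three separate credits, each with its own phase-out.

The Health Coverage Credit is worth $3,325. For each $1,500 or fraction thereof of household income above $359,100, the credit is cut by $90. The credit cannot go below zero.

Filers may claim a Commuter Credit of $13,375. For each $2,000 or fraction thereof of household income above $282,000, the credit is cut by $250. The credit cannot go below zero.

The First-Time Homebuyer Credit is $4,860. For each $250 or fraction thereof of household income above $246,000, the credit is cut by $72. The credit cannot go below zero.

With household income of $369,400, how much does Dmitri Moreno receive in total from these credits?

$5,070

Health Coverage Credit: income exceeds $359,100 by $10,300, which is 7 full-or-partial $1,500 increments; reduction = 7 × $90 = $630, leaving $2,695.
Commuter Credit: income exceeds $282,000 by $87,400, which is 44 full-or-partial $2,000 increments; reduction = 44 × $250 = $11,000, leaving $2,375.
First-Time Homebuyer Credit: income exceeds $246,000 by $123,400 → 494 increments × $72 = $35,568 ≥ base, so the credit is $0.
Total: $2,695 + $2,375 + $0 = $5,070.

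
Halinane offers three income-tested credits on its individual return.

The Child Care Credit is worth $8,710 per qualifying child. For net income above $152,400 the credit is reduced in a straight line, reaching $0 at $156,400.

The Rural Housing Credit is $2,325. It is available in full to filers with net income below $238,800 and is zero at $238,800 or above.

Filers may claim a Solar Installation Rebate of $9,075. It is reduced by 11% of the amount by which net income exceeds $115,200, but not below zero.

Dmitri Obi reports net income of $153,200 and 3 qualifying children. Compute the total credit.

$28,124

Child Care Credit: base = 3 × $8,710 = $26,130. $153,200 is $800 into a $4,000 phase-out range, leaving 3,200/4,000 of the credit: $26,130 × 3,200/4,000 = $20,904.
Rural Housing Credit: $153,200 is below the $238,800 cutoff, so the full $2,325 applies.
Solar Installation Rebate: 11% of the $38,000 excess over $115,200 is $4,180; credit = $9,075 − $4,180 = $4,895.
Total: $20,904 + $2,325 + $4,895 = $28,124.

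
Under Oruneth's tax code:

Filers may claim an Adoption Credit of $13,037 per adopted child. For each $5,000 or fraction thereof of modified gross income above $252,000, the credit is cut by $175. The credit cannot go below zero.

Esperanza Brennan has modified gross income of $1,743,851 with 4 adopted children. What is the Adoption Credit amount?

$0

Adoption Credit: base = 4 × $13,037 = $52,148. income exceeds $252,000 by $1,491,851 → 299 increments × $175 = $52,325 ≥ base, so the credit is $0.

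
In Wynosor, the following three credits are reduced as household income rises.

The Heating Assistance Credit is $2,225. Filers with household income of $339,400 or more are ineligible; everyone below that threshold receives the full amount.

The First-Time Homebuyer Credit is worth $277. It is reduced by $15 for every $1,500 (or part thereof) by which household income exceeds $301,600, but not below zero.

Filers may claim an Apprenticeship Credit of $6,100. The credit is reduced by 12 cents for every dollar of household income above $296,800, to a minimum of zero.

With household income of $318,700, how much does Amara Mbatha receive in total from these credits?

$5,794

Heating Assistance Credit: $318,700 is below the $339,400 cutoff, so the full $2,225 applies.
First-Time Homebuyer Credit: income exceeds $301,600 by $17,100, which is 12 full-or-partial $1,500 increments; reduction = 12 × $15 = $180, leaving $97.
Apprenticeship Credit: 12% of the $21,900 excess over $296,800 is $2,628; credit = $6,100 − $2,628 = $3,472.
Total: $2,225 + $97 + $3,472 = $5,794.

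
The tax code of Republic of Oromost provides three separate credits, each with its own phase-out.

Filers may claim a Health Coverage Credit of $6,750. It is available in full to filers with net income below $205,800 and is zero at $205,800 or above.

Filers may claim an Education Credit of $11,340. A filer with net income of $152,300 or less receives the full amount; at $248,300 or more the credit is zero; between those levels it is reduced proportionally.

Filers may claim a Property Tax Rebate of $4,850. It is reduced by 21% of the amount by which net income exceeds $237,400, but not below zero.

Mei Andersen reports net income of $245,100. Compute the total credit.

Health Coverage Credit: $245,100 meets or exceeds the $205,800 cutoff, so the credit is $0.
Education Credit: $245,100 is $92,800 into a $96,000 phase-out range, leaving 3,200/96,000 of the credit: $11,340 × 3,200/96,000 = $378.
Property Tax Rebate: 21% of the $7,700 excess over $237,400 is $1,617; credit = $4,850 − $1,617 = $3,233.
Total: $0 + $378 + $3,233 = $3,611.

$3,611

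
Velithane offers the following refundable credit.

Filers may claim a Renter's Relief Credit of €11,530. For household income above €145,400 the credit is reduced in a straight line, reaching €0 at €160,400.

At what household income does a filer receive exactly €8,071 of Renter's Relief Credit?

€149,900

€8,071 is 8,071/11,530 of the full €11,530, so 3,459/11,530 of the €15,000 range has been used: income = €145,400 + €15,000 × 3,459/11,530 = €149,900.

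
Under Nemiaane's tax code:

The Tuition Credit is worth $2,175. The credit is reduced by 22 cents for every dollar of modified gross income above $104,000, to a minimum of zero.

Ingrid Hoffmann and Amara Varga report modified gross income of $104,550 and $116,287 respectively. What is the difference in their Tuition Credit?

$2,054

Ingrid ($104,550): Tuition Credit: 22% of the $550 excess over $104,000 is $121; credit = $2,175 − $121 = $2,054.
Amara ($116,287): Tuition Credit: 22% of the $12,287 excess over $104,000 is $2,703.14 ≥ base, so the credit is $0.
Difference: |$2,054 − $0| = $2,054.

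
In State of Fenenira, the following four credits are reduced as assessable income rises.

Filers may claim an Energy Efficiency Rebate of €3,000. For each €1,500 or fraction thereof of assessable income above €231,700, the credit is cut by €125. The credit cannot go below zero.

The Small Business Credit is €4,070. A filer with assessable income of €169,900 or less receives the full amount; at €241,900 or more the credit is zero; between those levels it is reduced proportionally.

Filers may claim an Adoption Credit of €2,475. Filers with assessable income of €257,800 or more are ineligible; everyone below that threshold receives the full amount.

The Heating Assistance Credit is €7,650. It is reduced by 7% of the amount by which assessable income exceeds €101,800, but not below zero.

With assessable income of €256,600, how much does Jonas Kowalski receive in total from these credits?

€3,350

Energy Efficiency Rebate: income exceeds €231,700 by €24,900, which is 17 full-or-partial €1,500 increments; reduction = 17 × €125 = €2,125, leaving €875.
Small Business Credit: €256,600 is at or above €241,900, so the credit is €0.
Adoption Credit: €256,600 is below the €257,800 cutoff, so the full €2,475 applies.
Heating Assistance Credit: 7% of the €154,800 excess over €101,800 is €10,836 ≥ base, so the credit is €0.
Total: €875 + €0 + €2,475 + €0 = €3,350.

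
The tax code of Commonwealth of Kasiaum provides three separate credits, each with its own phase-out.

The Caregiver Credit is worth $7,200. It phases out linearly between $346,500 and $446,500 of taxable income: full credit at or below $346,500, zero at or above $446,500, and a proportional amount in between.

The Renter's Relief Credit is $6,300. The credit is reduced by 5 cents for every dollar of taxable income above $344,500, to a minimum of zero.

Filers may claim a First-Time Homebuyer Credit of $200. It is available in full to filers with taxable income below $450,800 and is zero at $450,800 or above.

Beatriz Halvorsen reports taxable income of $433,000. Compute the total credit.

Caregiver Credit: $433,000 is $86,500 into a $100,000 phase-out range, leaving 13,500/100,000 of the credit: $7,200 × 13,500/100,000 = $972.
Renter's Relief Credit: 5% of the $88,500 excess over $344,500 is $4,425; credit = $6,300 − $4,425 = $1,875.
First-Time Homebuyer Credit: $433,000 is below the $450,800 cutoff, so the full $200 applies.
Total: $972 + $1,875 + $200 = $3,047.

$3,047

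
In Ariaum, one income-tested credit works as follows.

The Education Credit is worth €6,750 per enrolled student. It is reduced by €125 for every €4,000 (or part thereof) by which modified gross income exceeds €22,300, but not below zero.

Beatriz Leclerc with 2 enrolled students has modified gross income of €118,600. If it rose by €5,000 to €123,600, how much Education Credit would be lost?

€125

At €118,600 — base = 2 × €6,750 = €13,500. income exceeds €22,300 by €96,300, which is 25 full-or-partial €4,000 increments; reduction = 25 × €125 = €3,125, leaving €10,375.
At €123,600 — base = 2 × €6,750 = €13,500. income exceeds €22,300 by €101,300, which is 26 full-or-partial €4,000 increments; reduction = 26 × €125 = €3,250, leaving €10,250.
Lost: €10,375 − €10,250 = €125.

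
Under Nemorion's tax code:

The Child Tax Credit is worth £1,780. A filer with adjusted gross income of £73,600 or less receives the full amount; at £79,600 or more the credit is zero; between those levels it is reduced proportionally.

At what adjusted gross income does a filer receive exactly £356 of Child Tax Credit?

£78,400

£356 is 356/1,780 of the full £1,780, so 1,424/1,780 of the £6,000 range has been used: income = £73,600 + £6,000 × 1,424/1,780 = £78,400.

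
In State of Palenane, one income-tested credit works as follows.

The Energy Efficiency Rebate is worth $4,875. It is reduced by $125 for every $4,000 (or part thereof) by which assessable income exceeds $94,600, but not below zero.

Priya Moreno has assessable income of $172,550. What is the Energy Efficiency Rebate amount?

Energy Efficiency Rebate: income exceeds $94,600 by $77,950, which is 20 full-or-partial $4,000 increments; reduction = 20 × $125 = $2,500, leaving $2,375.

$2,375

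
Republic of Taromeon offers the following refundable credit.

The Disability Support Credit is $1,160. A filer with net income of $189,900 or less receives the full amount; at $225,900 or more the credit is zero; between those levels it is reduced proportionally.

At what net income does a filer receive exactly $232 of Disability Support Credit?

$218,700

$232 is 232/1,160 of the full $1,160, so 928/1,160 of the $36,000 range has been used: income = $189,900 + $36,000 × 928/1,160 = $218,700.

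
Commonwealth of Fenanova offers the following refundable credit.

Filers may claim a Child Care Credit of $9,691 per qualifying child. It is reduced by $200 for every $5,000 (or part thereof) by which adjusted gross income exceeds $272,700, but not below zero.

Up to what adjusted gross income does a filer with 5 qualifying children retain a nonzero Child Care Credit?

Full credit = 5 × $9,691 = $48,455.
After 242 increments the reduction is 242 × $200 = $48,400, leaving $55; one more increment wipes it out. Increment 242 ends at excess 242 × $5,000 = $1,210,000, so the highest qualifying income is $272,700 + $1,210,000 = $1,482,700.

$1,482,700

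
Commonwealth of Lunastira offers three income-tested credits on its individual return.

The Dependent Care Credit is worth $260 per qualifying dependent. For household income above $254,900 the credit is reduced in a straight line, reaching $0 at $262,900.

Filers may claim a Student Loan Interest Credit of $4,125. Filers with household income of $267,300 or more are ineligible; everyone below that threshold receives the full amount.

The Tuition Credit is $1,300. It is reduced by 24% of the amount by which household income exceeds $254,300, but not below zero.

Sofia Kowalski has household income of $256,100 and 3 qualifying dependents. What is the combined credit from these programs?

Dependent Care Credit: base = 3 × $260 = $780. $256,100 is $1,200 into a $8,000 phase-out range, leaving 6,800/8,000 of the credit: $780 × 6,800/8,000 = $663.
Student Loan Interest Credit: $256,100 is below the $267,300 cutoff, so the full $4,125 applies.
Tuition Credit: 24% of the $1,800 excess over $254,300 is $432; credit = $1,300 − $432 = $868.
Total: $663 + $4,125 + $868 = $5,656.

$5,656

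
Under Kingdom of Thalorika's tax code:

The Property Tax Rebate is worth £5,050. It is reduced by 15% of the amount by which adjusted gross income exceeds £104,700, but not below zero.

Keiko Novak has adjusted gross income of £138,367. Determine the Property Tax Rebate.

£0

Property Tax Rebate: 15% of the £33,667 excess over £104,700 is £5,050.05 ≥ base, so the credit is £0.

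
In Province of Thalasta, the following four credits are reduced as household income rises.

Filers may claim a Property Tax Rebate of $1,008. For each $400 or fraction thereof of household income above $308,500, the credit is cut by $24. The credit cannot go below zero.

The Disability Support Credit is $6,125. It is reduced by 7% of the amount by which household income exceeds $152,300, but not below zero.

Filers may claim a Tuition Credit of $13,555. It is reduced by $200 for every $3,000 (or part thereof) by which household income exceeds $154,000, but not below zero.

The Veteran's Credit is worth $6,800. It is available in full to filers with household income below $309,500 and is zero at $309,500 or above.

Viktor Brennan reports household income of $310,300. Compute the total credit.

Property Tax Rebate: income exceeds $308,500 by $1,800, which is 5 full-or-partial $400 increments; reduction = 5 × $24 = $120, leaving $888.
Disability Support Credit: 7% of the $158,000 excess over $152,300 is $11,060 ≥ base, so the credit is $0.
Tuition Credit: income exceeds $154,000 by $156,300, which is 53 full-or-partial $3,000 increments; reduction = 53 × $200 = $10,600, leaving $2,955.
Veteran's Credit: $310,300 meets or exceeds the $309,500 cutoff, so the credit is $0.
Total: $888 + $0 + $2,955 + $0 = $3,843.

$3,843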